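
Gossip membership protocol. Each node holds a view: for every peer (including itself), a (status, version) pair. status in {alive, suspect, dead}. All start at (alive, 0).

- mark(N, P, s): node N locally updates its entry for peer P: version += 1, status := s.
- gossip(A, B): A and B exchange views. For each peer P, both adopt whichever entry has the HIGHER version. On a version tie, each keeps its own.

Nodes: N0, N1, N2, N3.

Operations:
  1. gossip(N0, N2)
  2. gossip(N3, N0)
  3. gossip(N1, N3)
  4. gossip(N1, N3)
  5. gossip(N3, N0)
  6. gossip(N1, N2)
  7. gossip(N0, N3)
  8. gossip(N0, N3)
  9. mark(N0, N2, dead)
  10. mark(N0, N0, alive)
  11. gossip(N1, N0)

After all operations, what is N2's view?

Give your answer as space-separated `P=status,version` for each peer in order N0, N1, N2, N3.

Op 1: gossip N0<->N2 -> N0.N0=(alive,v0) N0.N1=(alive,v0) N0.N2=(alive,v0) N0.N3=(alive,v0) | N2.N0=(alive,v0) N2.N1=(alive,v0) N2.N2=(alive,v0) N2.N3=(alive,v0)
Op 2: gossip N3<->N0 -> N3.N0=(alive,v0) N3.N1=(alive,v0) N3.N2=(alive,v0) N3.N3=(alive,v0) | N0.N0=(alive,v0) N0.N1=(alive,v0) N0.N2=(alive,v0) N0.N3=(alive,v0)
Op 3: gossip N1<->N3 -> N1.N0=(alive,v0) N1.N1=(alive,v0) N1.N2=(alive,v0) N1.N3=(alive,v0) | N3.N0=(alive,v0) N3.N1=(alive,v0) N3.N2=(alive,v0) N3.N3=(alive,v0)
Op 4: gossip N1<->N3 -> N1.N0=(alive,v0) N1.N1=(alive,v0) N1.N2=(alive,v0) N1.N3=(alive,v0) | N3.N0=(alive,v0) N3.N1=(alive,v0) N3.N2=(alive,v0) N3.N3=(alive,v0)
Op 5: gossip N3<->N0 -> N3.N0=(alive,v0) N3.N1=(alive,v0) N3.N2=(alive,v0) N3.N3=(alive,v0) | N0.N0=(alive,v0) N0.N1=(alive,v0) N0.N2=(alive,v0) N0.N3=(alive,v0)
Op 6: gossip N1<->N2 -> N1.N0=(alive,v0) N1.N1=(alive,v0) N1.N2=(alive,v0) N1.N3=(alive,v0) | N2.N0=(alive,v0) N2.N1=(alive,v0) N2.N2=(alive,v0) N2.N3=(alive,v0)
Op 7: gossip N0<->N3 -> N0.N0=(alive,v0) N0.N1=(alive,v0) N0.N2=(alive,v0) N0.N3=(alive,v0) | N3.N0=(alive,v0) N3.N1=(alive,v0) N3.N2=(alive,v0) N3.N3=(alive,v0)
Op 8: gossip N0<->N3 -> N0.N0=(alive,v0) N0.N1=(alive,v0) N0.N2=(alive,v0) N0.N3=(alive,v0) | N3.N0=(alive,v0) N3.N1=(alive,v0) N3.N2=(alive,v0) N3.N3=(alive,v0)
Op 9: N0 marks N2=dead -> (dead,v1)
Op 10: N0 marks N0=alive -> (alive,v1)
Op 11: gossip N1<->N0 -> N1.N0=(alive,v1) N1.N1=(alive,v0) N1.N2=(dead,v1) N1.N3=(alive,v0) | N0.N0=(alive,v1) N0.N1=(alive,v0) N0.N2=(dead,v1) N0.N3=(alive,v0)

Answer: N0=alive,0 N1=alive,0 N2=alive,0 N3=alive,0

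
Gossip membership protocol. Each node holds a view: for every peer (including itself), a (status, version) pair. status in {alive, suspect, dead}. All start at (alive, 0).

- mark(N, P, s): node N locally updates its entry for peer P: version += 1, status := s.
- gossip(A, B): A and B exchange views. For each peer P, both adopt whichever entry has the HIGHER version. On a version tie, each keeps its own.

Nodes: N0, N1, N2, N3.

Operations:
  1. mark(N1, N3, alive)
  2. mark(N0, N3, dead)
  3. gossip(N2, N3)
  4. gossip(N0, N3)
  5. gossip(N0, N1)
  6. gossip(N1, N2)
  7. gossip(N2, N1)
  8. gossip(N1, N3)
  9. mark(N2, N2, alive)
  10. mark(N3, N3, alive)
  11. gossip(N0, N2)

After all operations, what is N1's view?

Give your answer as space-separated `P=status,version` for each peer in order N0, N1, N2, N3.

Answer: N0=alive,0 N1=alive,0 N2=alive,0 N3=alive,1

Derivation:
Op 1: N1 marks N3=alive -> (alive,v1)
Op 2: N0 marks N3=dead -> (dead,v1)
Op 3: gossip N2<->N3 -> N2.N0=(alive,v0) N2.N1=(alive,v0) N2.N2=(alive,v0) N2.N3=(alive,v0) | N3.N0=(alive,v0) N3.N1=(alive,v0) N3.N2=(alive,v0) N3.N3=(alive,v0)
Op 4: gossip N0<->N3 -> N0.N0=(alive,v0) N0.N1=(alive,v0) N0.N2=(alive,v0) N0.N3=(dead,v1) | N3.N0=(alive,v0) N3.N1=(alive,v0) N3.N2=(alive,v0) N3.N3=(dead,v1)
Op 5: gossip N0<->N1 -> N0.N0=(alive,v0) N0.N1=(alive,v0) N0.N2=(alive,v0) N0.N3=(dead,v1) | N1.N0=(alive,v0) N1.N1=(alive,v0) N1.N2=(alive,v0) N1.N3=(alive,v1)
Op 6: gossip N1<->N2 -> N1.N0=(alive,v0) N1.N1=(alive,v0) N1.N2=(alive,v0) N1.N3=(alive,v1) | N2.N0=(alive,v0) N2.N1=(alive,v0) N2.N2=(alive,v0) N2.N3=(alive,v1)
Op 7: gossip N2<->N1 -> N2.N0=(alive,v0) N2.N1=(alive,v0) N2.N2=(alive,v0) N2.N3=(alive,v1) | N1.N0=(alive,v0) N1.N1=(alive,v0) N1.N2=(alive,v0) N1.N3=(alive,v1)
Op 8: gossip N1<->N3 -> N1.N0=(alive,v0) N1.N1=(alive,v0) N1.N2=(alive,v0) N1.N3=(alive,v1) | N3.N0=(alive,v0) N3.N1=(alive,v0) N3.N2=(alive,v0) N3.N3=(dead,v1)
Op 9: N2 marks N2=alive -> (alive,v1)
Op 10: N3 marks N3=alive -> (alive,v2)
Op 11: gossip N0<->N2 -> N0.N0=(alive,v0) N0.N1=(alive,v0) N0.N2=(alive,v1) N0.N3=(dead,v1) | N2.N0=(alive,v0) N2.N1=(alive,v0) N2.N2=(alive,v1) N2.N3=(alive,v1)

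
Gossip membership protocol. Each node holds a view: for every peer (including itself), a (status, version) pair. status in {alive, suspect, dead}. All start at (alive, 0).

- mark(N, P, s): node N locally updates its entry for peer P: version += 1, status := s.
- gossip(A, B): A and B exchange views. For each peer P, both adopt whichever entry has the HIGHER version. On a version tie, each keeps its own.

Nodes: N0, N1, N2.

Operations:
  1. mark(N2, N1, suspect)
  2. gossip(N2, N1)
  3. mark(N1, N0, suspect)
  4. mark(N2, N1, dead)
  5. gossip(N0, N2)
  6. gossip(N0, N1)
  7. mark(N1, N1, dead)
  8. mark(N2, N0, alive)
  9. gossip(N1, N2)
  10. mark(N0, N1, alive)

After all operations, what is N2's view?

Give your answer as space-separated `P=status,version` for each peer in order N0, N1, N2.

Answer: N0=alive,1 N1=dead,3 N2=alive,0

Derivation:
Op 1: N2 marks N1=suspect -> (suspect,v1)
Op 2: gossip N2<->N1 -> N2.N0=(alive,v0) N2.N1=(suspect,v1) N2.N2=(alive,v0) | N1.N0=(alive,v0) N1.N1=(suspect,v1) N1.N2=(alive,v0)
Op 3: N1 marks N0=suspect -> (suspect,v1)
Op 4: N2 marks N1=dead -> (dead,v2)
Op 5: gossip N0<->N2 -> N0.N0=(alive,v0) N0.N1=(dead,v2) N0.N2=(alive,v0) | N2.N0=(alive,v0) N2.N1=(dead,v2) N2.N2=(alive,v0)
Op 6: gossip N0<->N1 -> N0.N0=(suspect,v1) N0.N1=(dead,v2) N0.N2=(alive,v0) | N1.N0=(suspect,v1) N1.N1=(dead,v2) N1.N2=(alive,v0)
Op 7: N1 marks N1=dead -> (dead,v3)
Op 8: N2 marks N0=alive -> (alive,v1)
Op 9: gossip N1<->N2 -> N1.N0=(suspect,v1) N1.N1=(dead,v3) N1.N2=(alive,v0) | N2.N0=(alive,v1) N2.N1=(dead,v3) N2.N2=(alive,v0)
Op 10: N0 marks N1=alive -> (alive,v3)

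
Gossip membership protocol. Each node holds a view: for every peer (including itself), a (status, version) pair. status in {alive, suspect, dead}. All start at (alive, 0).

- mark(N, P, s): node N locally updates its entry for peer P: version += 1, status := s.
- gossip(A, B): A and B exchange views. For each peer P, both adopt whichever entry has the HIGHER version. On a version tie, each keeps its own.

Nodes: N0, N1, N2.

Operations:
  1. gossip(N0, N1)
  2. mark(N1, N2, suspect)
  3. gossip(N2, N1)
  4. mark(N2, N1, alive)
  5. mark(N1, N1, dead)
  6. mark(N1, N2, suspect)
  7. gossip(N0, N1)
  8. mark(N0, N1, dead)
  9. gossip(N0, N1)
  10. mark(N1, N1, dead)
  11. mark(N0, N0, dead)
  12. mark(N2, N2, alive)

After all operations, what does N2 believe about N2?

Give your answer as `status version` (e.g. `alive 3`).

Answer: alive 2

Derivation:
Op 1: gossip N0<->N1 -> N0.N0=(alive,v0) N0.N1=(alive,v0) N0.N2=(alive,v0) | N1.N0=(alive,v0) N1.N1=(alive,v0) N1.N2=(alive,v0)
Op 2: N1 marks N2=suspect -> (suspect,v1)
Op 3: gossip N2<->N1 -> N2.N0=(alive,v0) N2.N1=(alive,v0) N2.N2=(suspect,v1) | N1.N0=(alive,v0) N1.N1=(alive,v0) N1.N2=(suspect,v1)
Op 4: N2 marks N1=alive -> (alive,v1)
Op 5: N1 marks N1=dead -> (dead,v1)
Op 6: N1 marks N2=suspect -> (suspect,v2)
Op 7: gossip N0<->N1 -> N0.N0=(alive,v0) N0.N1=(dead,v1) N0.N2=(suspect,v2) | N1.N0=(alive,v0) N1.N1=(dead,v1) N1.N2=(suspect,v2)
Op 8: N0 marks N1=dead -> (dead,v2)
Op 9: gossip N0<->N1 -> N0.N0=(alive,v0) N0.N1=(dead,v2) N0.N2=(suspect,v2) | N1.N0=(alive,v0) N1.N1=(dead,v2) N1.N2=(suspect,v2)
Op 10: N1 marks N1=dead -> (dead,v3)
Op 11: N0 marks N0=dead -> (dead,v1)
Op 12: N2 marks N2=alive -> (alive,v2)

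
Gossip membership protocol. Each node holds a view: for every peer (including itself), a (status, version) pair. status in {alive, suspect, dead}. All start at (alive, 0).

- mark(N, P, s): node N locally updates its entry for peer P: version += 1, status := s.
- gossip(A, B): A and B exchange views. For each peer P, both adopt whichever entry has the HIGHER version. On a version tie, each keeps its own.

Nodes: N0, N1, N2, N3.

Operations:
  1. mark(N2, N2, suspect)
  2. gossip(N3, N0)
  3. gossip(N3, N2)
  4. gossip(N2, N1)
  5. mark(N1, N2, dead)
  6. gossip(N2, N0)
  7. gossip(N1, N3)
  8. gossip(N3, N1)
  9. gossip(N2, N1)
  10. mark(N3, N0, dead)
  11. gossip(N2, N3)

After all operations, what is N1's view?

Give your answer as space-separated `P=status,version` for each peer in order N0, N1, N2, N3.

Answer: N0=alive,0 N1=alive,0 N2=dead,2 N3=alive,0

Derivation:
Op 1: N2 marks N2=suspect -> (suspect,v1)
Op 2: gossip N3<->N0 -> N3.N0=(alive,v0) N3.N1=(alive,v0) N3.N2=(alive,v0) N3.N3=(alive,v0) | N0.N0=(alive,v0) N0.N1=(alive,v0) N0.N2=(alive,v0) N0.N3=(alive,v0)
Op 3: gossip N3<->N2 -> N3.N0=(alive,v0) N3.N1=(alive,v0) N3.N2=(suspect,v1) N3.N3=(alive,v0) | N2.N0=(alive,v0) N2.N1=(alive,v0) N2.N2=(suspect,v1) N2.N3=(alive,v0)
Op 4: gossip N2<->N1 -> N2.N0=(alive,v0) N2.N1=(alive,v0) N2.N2=(suspect,v1) N2.N3=(alive,v0) | N1.N0=(alive,v0) N1.N1=(alive,v0) N1.N2=(suspect,v1) N1.N3=(alive,v0)
Op 5: N1 marks N2=dead -> (dead,v2)
Op 6: gossip N2<->N0 -> N2.N0=(alive,v0) N2.N1=(alive,v0) N2.N2=(suspect,v1) N2.N3=(alive,v0) | N0.N0=(alive,v0) N0.N1=(alive,v0) N0.N2=(suspect,v1) N0.N3=(alive,v0)
Op 7: gossip N1<->N3 -> N1.N0=(alive,v0) N1.N1=(alive,v0) N1.N2=(dead,v2) N1.N3=(alive,v0) | N3.N0=(alive,v0) N3.N1=(alive,v0) N3.N2=(dead,v2) N3.N3=(alive,v0)
Op 8: gossip N3<->N1 -> N3.N0=(alive,v0) N3.N1=(alive,v0) N3.N2=(dead,v2) N3.N3=(alive,v0) | N1.N0=(alive,v0) N1.N1=(alive,v0) N1.N2=(dead,v2) N1.N3=(alive,v0)
Op 9: gossip N2<->N1 -> N2.N0=(alive,v0) N2.N1=(alive,v0) N2.N2=(dead,v2) N2.N3=(alive,v0) | N1.N0=(alive,v0) N1.N1=(alive,v0) N1.N2=(dead,v2) N1.N3=(alive,v0)
Op 10: N3 marks N0=dead -> (dead,v1)
Op 11: gossip N2<->N3 -> N2.N0=(dead,v1) N2.N1=(alive,v0) N2.N2=(dead,v2) N2.N3=(alive,v0) | N3.N0=(dead,v1) N3.N1=(alive,v0) N3.N2=(dead,v2) N3.N3=(alive,v0)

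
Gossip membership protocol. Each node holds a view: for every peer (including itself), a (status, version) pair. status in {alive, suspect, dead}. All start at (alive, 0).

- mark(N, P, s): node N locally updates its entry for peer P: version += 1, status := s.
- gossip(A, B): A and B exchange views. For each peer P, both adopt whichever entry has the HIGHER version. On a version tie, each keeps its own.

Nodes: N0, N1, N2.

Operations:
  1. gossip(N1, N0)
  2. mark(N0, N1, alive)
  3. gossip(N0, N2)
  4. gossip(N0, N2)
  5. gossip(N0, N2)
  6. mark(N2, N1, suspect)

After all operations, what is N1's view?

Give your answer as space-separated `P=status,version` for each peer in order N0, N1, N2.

Op 1: gossip N1<->N0 -> N1.N0=(alive,v0) N1.N1=(alive,v0) N1.N2=(alive,v0) | N0.N0=(alive,v0) N0.N1=(alive,v0) N0.N2=(alive,v0)
Op 2: N0 marks N1=alive -> (alive,v1)
Op 3: gossip N0<->N2 -> N0.N0=(alive,v0) N0.N1=(alive,v1) N0.N2=(alive,v0) | N2.N0=(alive,v0) N2.N1=(alive,v1) N2.N2=(alive,v0)
Op 4: gossip N0<->N2 -> N0.N0=(alive,v0) N0.N1=(alive,v1) N0.N2=(alive,v0) | N2.N0=(alive,v0) N2.N1=(alive,v1) N2.N2=(alive,v0)
Op 5: gossip N0<->N2 -> N0.N0=(alive,v0) N0.N1=(alive,v1) N0.N2=(alive,v0) | N2.N0=(alive,v0) N2.N1=(alive,v1) N2.N2=(alive,v0)
Op 6: N2 marks N1=suspect -> (suspect,v2)

Answer: N0=alive,0 N1=alive,0 N2=alive,0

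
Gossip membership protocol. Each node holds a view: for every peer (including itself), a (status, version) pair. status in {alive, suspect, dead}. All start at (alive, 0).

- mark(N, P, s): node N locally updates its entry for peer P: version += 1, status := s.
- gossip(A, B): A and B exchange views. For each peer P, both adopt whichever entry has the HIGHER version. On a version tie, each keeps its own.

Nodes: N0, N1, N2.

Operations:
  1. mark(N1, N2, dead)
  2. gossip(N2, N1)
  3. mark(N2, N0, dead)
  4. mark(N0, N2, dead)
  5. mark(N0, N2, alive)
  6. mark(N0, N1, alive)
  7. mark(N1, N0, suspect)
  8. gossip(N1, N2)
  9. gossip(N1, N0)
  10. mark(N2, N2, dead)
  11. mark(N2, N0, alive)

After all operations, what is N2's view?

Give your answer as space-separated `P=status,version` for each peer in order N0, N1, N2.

Op 1: N1 marks N2=dead -> (dead,v1)
Op 2: gossip N2<->N1 -> N2.N0=(alive,v0) N2.N1=(alive,v0) N2.N2=(dead,v1) | N1.N0=(alive,v0) N1.N1=(alive,v0) N1.N2=(dead,v1)
Op 3: N2 marks N0=dead -> (dead,v1)
Op 4: N0 marks N2=dead -> (dead,v1)
Op 5: N0 marks N2=alive -> (alive,v2)
Op 6: N0 marks N1=alive -> (alive,v1)
Op 7: N1 marks N0=suspect -> (suspect,v1)
Op 8: gossip N1<->N2 -> N1.N0=(suspect,v1) N1.N1=(alive,v0) N1.N2=(dead,v1) | N2.N0=(dead,v1) N2.N1=(alive,v0) N2.N2=(dead,v1)
Op 9: gossip N1<->N0 -> N1.N0=(suspect,v1) N1.N1=(alive,v1) N1.N2=(alive,v2) | N0.N0=(suspect,v1) N0.N1=(alive,v1) N0.N2=(alive,v2)
Op 10: N2 marks N2=dead -> (dead,v2)
Op 11: N2 marks N0=alive -> (alive,v2)

Answer: N0=alive,2 N1=alive,0 N2=dead,2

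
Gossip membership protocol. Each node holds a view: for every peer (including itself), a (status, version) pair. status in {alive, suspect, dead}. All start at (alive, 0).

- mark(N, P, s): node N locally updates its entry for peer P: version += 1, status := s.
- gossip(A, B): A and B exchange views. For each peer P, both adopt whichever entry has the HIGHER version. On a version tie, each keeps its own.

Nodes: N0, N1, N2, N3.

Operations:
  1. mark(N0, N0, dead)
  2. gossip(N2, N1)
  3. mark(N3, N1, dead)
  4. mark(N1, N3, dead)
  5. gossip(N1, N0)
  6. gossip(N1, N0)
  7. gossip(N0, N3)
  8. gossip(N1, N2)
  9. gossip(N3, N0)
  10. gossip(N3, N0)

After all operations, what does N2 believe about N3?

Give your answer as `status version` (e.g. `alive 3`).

Op 1: N0 marks N0=dead -> (dead,v1)
Op 2: gossip N2<->N1 -> N2.N0=(alive,v0) N2.N1=(alive,v0) N2.N2=(alive,v0) N2.N3=(alive,v0) | N1.N0=(alive,v0) N1.N1=(alive,v0) N1.N2=(alive,v0) N1.N3=(alive,v0)
Op 3: N3 marks N1=dead -> (dead,v1)
Op 4: N1 marks N3=dead -> (dead,v1)
Op 5: gossip N1<->N0 -> N1.N0=(dead,v1) N1.N1=(alive,v0) N1.N2=(alive,v0) N1.N3=(dead,v1) | N0.N0=(dead,v1) N0.N1=(alive,v0) N0.N2=(alive,v0) N0.N3=(dead,v1)
Op 6: gossip N1<->N0 -> N1.N0=(dead,v1) N1.N1=(alive,v0) N1.N2=(alive,v0) N1.N3=(dead,v1) | N0.N0=(dead,v1) N0.N1=(alive,v0) N0.N2=(alive,v0) N0.N3=(dead,v1)
Op 7: gossip N0<->N3 -> N0.N0=(dead,v1) N0.N1=(dead,v1) N0.N2=(alive,v0) N0.N3=(dead,v1) | N3.N0=(dead,v1) N3.N1=(dead,v1) N3.N2=(alive,v0) N3.N3=(dead,v1)
Op 8: gossip N1<->N2 -> N1.N0=(dead,v1) N1.N1=(alive,v0) N1.N2=(alive,v0) N1.N3=(dead,v1) | N2.N0=(dead,v1) N2.N1=(alive,v0) N2.N2=(alive,v0) N2.N3=(dead,v1)
Op 9: gossip N3<->N0 -> N3.N0=(dead,v1) N3.N1=(dead,v1) N3.N2=(alive,v0) N3.N3=(dead,v1) | N0.N0=(dead,v1) N0.N1=(dead,v1) N0.N2=(alive,v0) N0.N3=(dead,v1)
Op 10: gossip N3<->N0 -> N3.N0=(dead,v1) N3.N1=(dead,v1) N3.N2=(alive,v0) N3.N3=(dead,v1) | N0.N0=(dead,v1) N0.N1=(dead,v1) N0.N2=(alive,v0) N0.N3=(dead,v1)

Answer: dead 1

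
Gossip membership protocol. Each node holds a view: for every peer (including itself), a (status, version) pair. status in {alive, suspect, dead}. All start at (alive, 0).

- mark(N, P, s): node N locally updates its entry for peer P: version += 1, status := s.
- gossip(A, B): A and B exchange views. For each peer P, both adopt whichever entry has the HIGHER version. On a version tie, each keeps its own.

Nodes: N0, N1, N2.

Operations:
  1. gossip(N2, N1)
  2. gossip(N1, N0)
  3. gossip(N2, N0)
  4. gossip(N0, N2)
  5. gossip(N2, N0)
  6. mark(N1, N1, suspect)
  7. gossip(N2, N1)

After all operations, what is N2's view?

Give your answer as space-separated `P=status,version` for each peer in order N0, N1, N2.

Op 1: gossip N2<->N1 -> N2.N0=(alive,v0) N2.N1=(alive,v0) N2.N2=(alive,v0) | N1.N0=(alive,v0) N1.N1=(alive,v0) N1.N2=(alive,v0)
Op 2: gossip N1<->N0 -> N1.N0=(alive,v0) N1.N1=(alive,v0) N1.N2=(alive,v0) | N0.N0=(alive,v0) N0.N1=(alive,v0) N0.N2=(alive,v0)
Op 3: gossip N2<->N0 -> N2.N0=(alive,v0) N2.N1=(alive,v0) N2.N2=(alive,v0) | N0.N0=(alive,v0) N0.N1=(alive,v0) N0.N2=(alive,v0)
Op 4: gossip N0<->N2 -> N0.N0=(alive,v0) N0.N1=(alive,v0) N0.N2=(alive,v0) | N2.N0=(alive,v0) N2.N1=(alive,v0) N2.N2=(alive,v0)
Op 5: gossip N2<->N0 -> N2.N0=(alive,v0) N2.N1=(alive,v0) N2.N2=(alive,v0) | N0.N0=(alive,v0) N0.N1=(alive,v0) N0.N2=(alive,v0)
Op 6: N1 marks N1=suspect -> (suspect,v1)
Op 7: gossip N2<->N1 -> N2.N0=(alive,v0) N2.N1=(suspect,v1) N2.N2=(alive,v0) | N1.N0=(alive,v0) N1.N1=(suspect,v1) N1.N2=(alive,v0)

Answer: N0=alive,0 N1=suspect,1 N2=alive,0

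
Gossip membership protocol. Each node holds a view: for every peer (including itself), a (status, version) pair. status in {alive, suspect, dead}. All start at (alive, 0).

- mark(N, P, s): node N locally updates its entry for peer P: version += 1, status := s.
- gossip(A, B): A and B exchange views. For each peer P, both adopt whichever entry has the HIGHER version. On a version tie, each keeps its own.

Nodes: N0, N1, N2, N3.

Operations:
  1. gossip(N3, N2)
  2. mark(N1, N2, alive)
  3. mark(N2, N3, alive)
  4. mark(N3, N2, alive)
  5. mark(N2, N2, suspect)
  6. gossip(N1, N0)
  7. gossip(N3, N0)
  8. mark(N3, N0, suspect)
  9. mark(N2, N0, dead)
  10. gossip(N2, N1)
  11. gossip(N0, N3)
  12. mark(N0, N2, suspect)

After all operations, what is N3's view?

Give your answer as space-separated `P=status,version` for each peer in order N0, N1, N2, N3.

Answer: N0=suspect,1 N1=alive,0 N2=alive,1 N3=alive,0

Derivation:
Op 1: gossip N3<->N2 -> N3.N0=(alive,v0) N3.N1=(alive,v0) N3.N2=(alive,v0) N3.N3=(alive,v0) | N2.N0=(alive,v0) N2.N1=(alive,v0) N2.N2=(alive,v0) N2.N3=(alive,v0)
Op 2: N1 marks N2=alive -> (alive,v1)
Op 3: N2 marks N3=alive -> (alive,v1)
Op 4: N3 marks N2=alive -> (alive,v1)
Op 5: N2 marks N2=suspect -> (suspect,v1)
Op 6: gossip N1<->N0 -> N1.N0=(alive,v0) N1.N1=(alive,v0) N1.N2=(alive,v1) N1.N3=(alive,v0) | N0.N0=(alive,v0) N0.N1=(alive,v0) N0.N2=(alive,v1) N0.N3=(alive,v0)
Op 7: gossip N3<->N0 -> N3.N0=(alive,v0) N3.N1=(alive,v0) N3.N2=(alive,v1) N3.N3=(alive,v0) | N0.N0=(alive,v0) N0.N1=(alive,v0) N0.N2=(alive,v1) N0.N3=(alive,v0)
Op 8: N3 marks N0=suspect -> (suspect,v1)
Op 9: N2 marks N0=dead -> (dead,v1)
Op 10: gossip N2<->N1 -> N2.N0=(dead,v1) N2.N1=(alive,v0) N2.N2=(suspect,v1) N2.N3=(alive,v1) | N1.N0=(dead,v1) N1.N1=(alive,v0) N1.N2=(alive,v1) N1.N3=(alive,v1)
Op 11: gossip N0<->N3 -> N0.N0=(suspect,v1) N0.N1=(alive,v0) N0.N2=(alive,v1) N0.N3=(alive,v0) | N3.N0=(suspect,v1) N3.N1=(alive,v0) N3.N2=(alive,v1) N3.N3=(alive,v0)
Op 12: N0 marks N2=suspect -> (suspect,v2)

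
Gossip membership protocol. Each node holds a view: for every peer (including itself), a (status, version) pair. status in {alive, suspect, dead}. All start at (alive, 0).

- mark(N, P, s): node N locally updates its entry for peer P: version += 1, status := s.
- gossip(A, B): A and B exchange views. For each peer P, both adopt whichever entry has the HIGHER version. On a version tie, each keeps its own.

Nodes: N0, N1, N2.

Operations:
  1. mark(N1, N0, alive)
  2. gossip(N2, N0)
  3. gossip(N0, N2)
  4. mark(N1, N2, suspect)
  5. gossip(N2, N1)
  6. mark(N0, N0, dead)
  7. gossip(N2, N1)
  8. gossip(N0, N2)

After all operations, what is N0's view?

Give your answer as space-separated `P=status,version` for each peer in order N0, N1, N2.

Op 1: N1 marks N0=alive -> (alive,v1)
Op 2: gossip N2<->N0 -> N2.N0=(alive,v0) N2.N1=(alive,v0) N2.N2=(alive,v0) | N0.N0=(alive,v0) N0.N1=(alive,v0) N0.N2=(alive,v0)
Op 3: gossip N0<->N2 -> N0.N0=(alive,v0) N0.N1=(alive,v0) N0.N2=(alive,v0) | N2.N0=(alive,v0) N2.N1=(alive,v0) N2.N2=(alive,v0)
Op 4: N1 marks N2=suspect -> (suspect,v1)
Op 5: gossip N2<->N1 -> N2.N0=(alive,v1) N2.N1=(alive,v0) N2.N2=(suspect,v1) | N1.N0=(alive,v1) N1.N1=(alive,v0) N1.N2=(suspect,v1)
Op 6: N0 marks N0=dead -> (dead,v1)
Op 7: gossip N2<->N1 -> N2.N0=(alive,v1) N2.N1=(alive,v0) N2.N2=(suspect,v1) | N1.N0=(alive,v1) N1.N1=(alive,v0) N1.N2=(suspect,v1)
Op 8: gossip N0<->N2 -> N0.N0=(dead,v1) N0.N1=(alive,v0) N0.N2=(suspect,v1) | N2.N0=(alive,v1) N2.N1=(alive,v0) N2.N2=(suspect,v1)

Answer: N0=dead,1 N1=alive,0 N2=suspect,1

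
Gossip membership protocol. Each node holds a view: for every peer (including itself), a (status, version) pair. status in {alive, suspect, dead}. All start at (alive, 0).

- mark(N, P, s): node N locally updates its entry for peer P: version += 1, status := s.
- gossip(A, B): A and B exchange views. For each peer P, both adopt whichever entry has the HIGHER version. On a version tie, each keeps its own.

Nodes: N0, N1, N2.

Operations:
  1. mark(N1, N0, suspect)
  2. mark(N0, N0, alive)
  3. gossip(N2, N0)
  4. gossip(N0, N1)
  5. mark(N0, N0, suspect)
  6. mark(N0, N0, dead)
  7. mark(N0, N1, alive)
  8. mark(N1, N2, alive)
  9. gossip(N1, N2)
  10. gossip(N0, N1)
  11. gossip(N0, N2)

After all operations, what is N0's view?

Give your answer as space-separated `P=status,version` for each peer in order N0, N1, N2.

Op 1: N1 marks N0=suspect -> (suspect,v1)
Op 2: N0 marks N0=alive -> (alive,v1)
Op 3: gossip N2<->N0 -> N2.N0=(alive,v1) N2.N1=(alive,v0) N2.N2=(alive,v0) | N0.N0=(alive,v1) N0.N1=(alive,v0) N0.N2=(alive,v0)
Op 4: gossip N0<->N1 -> N0.N0=(alive,v1) N0.N1=(alive,v0) N0.N2=(alive,v0) | N1.N0=(suspect,v1) N1.N1=(alive,v0) N1.N2=(alive,v0)
Op 5: N0 marks N0=suspect -> (suspect,v2)
Op 6: N0 marks N0=dead -> (dead,v3)
Op 7: N0 marks N1=alive -> (alive,v1)
Op 8: N1 marks N2=alive -> (alive,v1)
Op 9: gossip N1<->N2 -> N1.N0=(suspect,v1) N1.N1=(alive,v0) N1.N2=(alive,v1) | N2.N0=(alive,v1) N2.N1=(alive,v0) N2.N2=(alive,v1)
Op 10: gossip N0<->N1 -> N0.N0=(dead,v3) N0.N1=(alive,v1) N0.N2=(alive,v1) | N1.N0=(dead,v3) N1.N1=(alive,v1) N1.N2=(alive,v1)
Op 11: gossip N0<->N2 -> N0.N0=(dead,v3) N0.N1=(alive,v1) N0.N2=(alive,v1) | N2.N0=(dead,v3) N2.N1=(alive,v1) N2.N2=(alive,v1)

Answer: N0=dead,3 N1=alive,1 N2=alive,1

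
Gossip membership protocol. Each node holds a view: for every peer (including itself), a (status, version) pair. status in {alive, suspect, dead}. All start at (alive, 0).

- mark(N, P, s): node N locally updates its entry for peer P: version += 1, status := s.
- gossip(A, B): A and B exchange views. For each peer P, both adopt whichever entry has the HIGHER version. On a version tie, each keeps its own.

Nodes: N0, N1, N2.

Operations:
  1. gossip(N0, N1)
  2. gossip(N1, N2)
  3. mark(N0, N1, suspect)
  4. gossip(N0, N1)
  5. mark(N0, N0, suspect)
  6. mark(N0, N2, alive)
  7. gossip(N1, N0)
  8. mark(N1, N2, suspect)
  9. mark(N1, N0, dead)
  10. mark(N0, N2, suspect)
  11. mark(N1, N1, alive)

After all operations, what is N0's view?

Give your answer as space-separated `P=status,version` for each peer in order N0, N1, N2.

Answer: N0=suspect,1 N1=suspect,1 N2=suspect,2

Derivation:
Op 1: gossip N0<->N1 -> N0.N0=(alive,v0) N0.N1=(alive,v0) N0.N2=(alive,v0) | N1.N0=(alive,v0) N1.N1=(alive,v0) N1.N2=(alive,v0)
Op 2: gossip N1<->N2 -> N1.N0=(alive,v0) N1.N1=(alive,v0) N1.N2=(alive,v0) | N2.N0=(alive,v0) N2.N1=(alive,v0) N2.N2=(alive,v0)
Op 3: N0 marks N1=suspect -> (suspect,v1)
Op 4: gossip N0<->N1 -> N0.N0=(alive,v0) N0.N1=(suspect,v1) N0.N2=(alive,v0) | N1.N0=(alive,v0) N1.N1=(suspect,v1) N1.N2=(alive,v0)
Op 5: N0 marks N0=suspect -> (suspect,v1)
Op 6: N0 marks N2=alive -> (alive,v1)
Op 7: gossip N1<->N0 -> N1.N0=(suspect,v1) N1.N1=(suspect,v1) N1.N2=(alive,v1) | N0.N0=(suspect,v1) N0.N1=(suspect,v1) N0.N2=(alive,v1)
Op 8: N1 marks N2=suspect -> (suspect,v2)
Op 9: N1 marks N0=dead -> (dead,v2)
Op 10: N0 marks N2=suspect -> (suspect,v2)
Op 11: N1 marks N1=alive -> (alive,v2)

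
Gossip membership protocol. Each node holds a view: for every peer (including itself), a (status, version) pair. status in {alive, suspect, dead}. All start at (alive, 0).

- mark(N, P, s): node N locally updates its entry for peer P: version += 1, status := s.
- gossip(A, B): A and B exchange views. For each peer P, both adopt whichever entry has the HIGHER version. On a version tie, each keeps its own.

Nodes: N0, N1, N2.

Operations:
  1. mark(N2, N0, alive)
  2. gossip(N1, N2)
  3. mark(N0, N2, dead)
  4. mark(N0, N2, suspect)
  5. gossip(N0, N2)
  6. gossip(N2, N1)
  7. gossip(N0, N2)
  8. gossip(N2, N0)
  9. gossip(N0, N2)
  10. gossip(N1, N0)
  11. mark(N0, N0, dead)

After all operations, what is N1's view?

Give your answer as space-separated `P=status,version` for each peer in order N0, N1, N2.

Answer: N0=alive,1 N1=alive,0 N2=suspect,2

Derivation:
Op 1: N2 marks N0=alive -> (alive,v1)
Op 2: gossip N1<->N2 -> N1.N0=(alive,v1) N1.N1=(alive,v0) N1.N2=(alive,v0) | N2.N0=(alive,v1) N2.N1=(alive,v0) N2.N2=(alive,v0)
Op 3: N0 marks N2=dead -> (dead,v1)
Op 4: N0 marks N2=suspect -> (suspect,v2)
Op 5: gossip N0<->N2 -> N0.N0=(alive,v1) N0.N1=(alive,v0) N0.N2=(suspect,v2) | N2.N0=(alive,v1) N2.N1=(alive,v0) N2.N2=(suspect,v2)
Op 6: gossip N2<->N1 -> N2.N0=(alive,v1) N2.N1=(alive,v0) N2.N2=(suspect,v2) | N1.N0=(alive,v1) N1.N1=(alive,v0) N1.N2=(suspect,v2)
Op 7: gossip N0<->N2 -> N0.N0=(alive,v1) N0.N1=(alive,v0) N0.N2=(suspect,v2) | N2.N0=(alive,v1) N2.N1=(alive,v0) N2.N2=(suspect,v2)
Op 8: gossip N2<->N0 -> N2.N0=(alive,v1) N2.N1=(alive,v0) N2.N2=(suspect,v2) | N0.N0=(alive,v1) N0.N1=(alive,v0) N0.N2=(suspect,v2)
Op 9: gossip N0<->N2 -> N0.N0=(alive,v1) N0.N1=(alive,v0) N0.N2=(suspect,v2) | N2.N0=(alive,v1) N2.N1=(alive,v0) N2.N2=(suspect,v2)
Op 10: gossip N1<->N0 -> N1.N0=(alive,v1) N1.N1=(alive,v0) N1.N2=(suspect,v2) | N0.N0=(alive,v1) N0.N1=(alive,v0) N0.N2=(suspect,v2)
Op 11: N0 marks N0=dead -> (dead,v2)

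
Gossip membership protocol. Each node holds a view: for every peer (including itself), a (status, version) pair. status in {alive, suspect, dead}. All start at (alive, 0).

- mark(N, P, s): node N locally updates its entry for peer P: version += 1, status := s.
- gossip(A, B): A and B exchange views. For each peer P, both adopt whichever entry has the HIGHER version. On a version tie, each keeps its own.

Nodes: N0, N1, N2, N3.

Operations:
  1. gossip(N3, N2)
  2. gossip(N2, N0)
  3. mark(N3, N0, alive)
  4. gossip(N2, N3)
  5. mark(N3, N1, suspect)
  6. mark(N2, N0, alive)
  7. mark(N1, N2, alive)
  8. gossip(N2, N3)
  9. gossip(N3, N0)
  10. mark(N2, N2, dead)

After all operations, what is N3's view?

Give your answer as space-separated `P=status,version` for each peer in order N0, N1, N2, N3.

Answer: N0=alive,2 N1=suspect,1 N2=alive,0 N3=alive,0

Derivation:
Op 1: gossip N3<->N2 -> N3.N0=(alive,v0) N3.N1=(alive,v0) N3.N2=(alive,v0) N3.N3=(alive,v0) | N2.N0=(alive,v0) N2.N1=(alive,v0) N2.N2=(alive,v0) N2.N3=(alive,v0)
Op 2: gossip N2<->N0 -> N2.N0=(alive,v0) N2.N1=(alive,v0) N2.N2=(alive,v0) N2.N3=(alive,v0) | N0.N0=(alive,v0) N0.N1=(alive,v0) N0.N2=(alive,v0) N0.N3=(alive,v0)
Op 3: N3 marks N0=alive -> (alive,v1)
Op 4: gossip N2<->N3 -> N2.N0=(alive,v1) N2.N1=(alive,v0) N2.N2=(alive,v0) N2.N3=(alive,v0) | N3.N0=(alive,v1) N3.N1=(alive,v0) N3.N2=(alive,v0) N3.N3=(alive,v0)
Op 5: N3 marks N1=suspect -> (suspect,v1)
Op 6: N2 marks N0=alive -> (alive,v2)
Op 7: N1 marks N2=alive -> (alive,v1)
Op 8: gossip N2<->N3 -> N2.N0=(alive,v2) N2.N1=(suspect,v1) N2.N2=(alive,v0) N2.N3=(alive,v0) | N3.N0=(alive,v2) N3.N1=(suspect,v1) N3.N2=(alive,v0) N3.N3=(alive,v0)
Op 9: gossip N3<->N0 -> N3.N0=(alive,v2) N3.N1=(suspect,v1) N3.N2=(alive,v0) N3.N3=(alive,v0) | N0.N0=(alive,v2) N0.N1=(suspect,v1) N0.N2=(alive,v0) N0.N3=(alive,v0)
Op 10: N2 marks N2=dead -> (dead,v1)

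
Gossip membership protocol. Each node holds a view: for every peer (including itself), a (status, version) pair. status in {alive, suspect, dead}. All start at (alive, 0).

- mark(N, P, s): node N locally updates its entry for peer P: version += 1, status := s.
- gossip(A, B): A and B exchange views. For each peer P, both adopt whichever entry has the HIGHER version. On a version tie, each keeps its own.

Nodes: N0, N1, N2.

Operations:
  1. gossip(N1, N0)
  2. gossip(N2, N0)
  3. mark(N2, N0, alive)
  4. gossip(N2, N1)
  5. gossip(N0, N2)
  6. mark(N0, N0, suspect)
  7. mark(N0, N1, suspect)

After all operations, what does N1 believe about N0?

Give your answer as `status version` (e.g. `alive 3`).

Op 1: gossip N1<->N0 -> N1.N0=(alive,v0) N1.N1=(alive,v0) N1.N2=(alive,v0) | N0.N0=(alive,v0) N0.N1=(alive,v0) N0.N2=(alive,v0)
Op 2: gossip N2<->N0 -> N2.N0=(alive,v0) N2.N1=(alive,v0) N2.N2=(alive,v0) | N0.N0=(alive,v0) N0.N1=(alive,v0) N0.N2=(alive,v0)
Op 3: N2 marks N0=alive -> (alive,v1)
Op 4: gossip N2<->N1 -> N2.N0=(alive,v1) N2.N1=(alive,v0) N2.N2=(alive,v0) | N1.N0=(alive,v1) N1.N1=(alive,v0) N1.N2=(alive,v0)
Op 5: gossip N0<->N2 -> N0.N0=(alive,v1) N0.N1=(alive,v0) N0.N2=(alive,v0) | N2.N0=(alive,v1) N2.N1=(alive,v0) N2.N2=(alive,v0)
Op 6: N0 marks N0=suspect -> (suspect,v2)
Op 7: N0 marks N1=suspect -> (suspect,v1)

Answer: alive 1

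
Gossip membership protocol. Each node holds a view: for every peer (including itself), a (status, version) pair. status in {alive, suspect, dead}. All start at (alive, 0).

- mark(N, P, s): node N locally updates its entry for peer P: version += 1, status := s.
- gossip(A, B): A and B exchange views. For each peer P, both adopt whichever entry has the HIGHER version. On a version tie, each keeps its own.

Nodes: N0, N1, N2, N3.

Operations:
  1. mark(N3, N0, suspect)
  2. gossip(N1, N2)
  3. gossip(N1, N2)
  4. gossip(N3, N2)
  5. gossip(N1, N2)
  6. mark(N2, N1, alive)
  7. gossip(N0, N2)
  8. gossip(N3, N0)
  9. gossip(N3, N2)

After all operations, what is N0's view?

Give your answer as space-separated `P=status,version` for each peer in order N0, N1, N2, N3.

Answer: N0=suspect,1 N1=alive,1 N2=alive,0 N3=alive,0

Derivation:
Op 1: N3 marks N0=suspect -> (suspect,v1)
Op 2: gossip N1<->N2 -> N1.N0=(alive,v0) N1.N1=(alive,v0) N1.N2=(alive,v0) N1.N3=(alive,v0) | N2.N0=(alive,v0) N2.N1=(alive,v0) N2.N2=(alive,v0) N2.N3=(alive,v0)
Op 3: gossip N1<->N2 -> N1.N0=(alive,v0) N1.N1=(alive,v0) N1.N2=(alive,v0) N1.N3=(alive,v0) | N2.N0=(alive,v0) N2.N1=(alive,v0) N2.N2=(alive,v0) N2.N3=(alive,v0)
Op 4: gossip N3<->N2 -> N3.N0=(suspect,v1) N3.N1=(alive,v0) N3.N2=(alive,v0) N3.N3=(alive,v0) | N2.N0=(suspect,v1) N2.N1=(alive,v0) N2.N2=(alive,v0) N2.N3=(alive,v0)
Op 5: gossip N1<->N2 -> N1.N0=(suspect,v1) N1.N1=(alive,v0) N1.N2=(alive,v0) N1.N3=(alive,v0) | N2.N0=(suspect,v1) N2.N1=(alive,v0) N2.N2=(alive,v0) N2.N3=(alive,v0)
Op 6: N2 marks N1=alive -> (alive,v1)
Op 7: gossip N0<->N2 -> N0.N0=(suspect,v1) N0.N1=(alive,v1) N0.N2=(alive,v0) N0.N3=(alive,v0) | N2.N0=(suspect,v1) N2.N1=(alive,v1) N2.N2=(alive,v0) N2.N3=(alive,v0)
Op 8: gossip N3<->N0 -> N3.N0=(suspect,v1) N3.N1=(alive,v1) N3.N2=(alive,v0) N3.N3=(alive,v0) | N0.N0=(suspect,v1) N0.N1=(alive,v1) N0.N2=(alive,v0) N0.N3=(alive,v0)
Op 9: gossip N3<->N2 -> N3.N0=(suspect,v1) N3.N1=(alive,v1) N3.N2=(alive,v0) N3.N3=(alive,v0) | N2.N0=(suspect,v1) N2.N1=(alive,v1) N2.N2=(alive,v0) N2.N3=(alive,v0)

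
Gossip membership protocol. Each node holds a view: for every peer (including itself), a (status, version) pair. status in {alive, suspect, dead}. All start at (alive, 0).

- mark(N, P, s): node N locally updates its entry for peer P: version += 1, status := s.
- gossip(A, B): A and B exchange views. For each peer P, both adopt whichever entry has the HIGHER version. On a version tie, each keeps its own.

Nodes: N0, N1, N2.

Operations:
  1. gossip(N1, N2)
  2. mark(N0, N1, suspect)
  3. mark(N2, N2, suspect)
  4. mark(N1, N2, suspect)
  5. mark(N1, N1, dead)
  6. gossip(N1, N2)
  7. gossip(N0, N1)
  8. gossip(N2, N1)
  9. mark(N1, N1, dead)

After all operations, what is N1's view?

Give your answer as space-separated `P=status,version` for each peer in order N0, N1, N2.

Op 1: gossip N1<->N2 -> N1.N0=(alive,v0) N1.N1=(alive,v0) N1.N2=(alive,v0) | N2.N0=(alive,v0) N2.N1=(alive,v0) N2.N2=(alive,v0)
Op 2: N0 marks N1=suspect -> (suspect,v1)
Op 3: N2 marks N2=suspect -> (suspect,v1)
Op 4: N1 marks N2=suspect -> (suspect,v1)
Op 5: N1 marks N1=dead -> (dead,v1)
Op 6: gossip N1<->N2 -> N1.N0=(alive,v0) N1.N1=(dead,v1) N1.N2=(suspect,v1) | N2.N0=(alive,v0) N2.N1=(dead,v1) N2.N2=(suspect,v1)
Op 7: gossip N0<->N1 -> N0.N0=(alive,v0) N0.N1=(suspect,v1) N0.N2=(suspect,v1) | N1.N0=(alive,v0) N1.N1=(dead,v1) N1.N2=(suspect,v1)
Op 8: gossip N2<->N1 -> N2.N0=(alive,v0) N2.N1=(dead,v1) N2.N2=(suspect,v1) | N1.N0=(alive,v0) N1.N1=(dead,v1) N1.N2=(suspect,v1)
Op 9: N1 marks N1=dead -> (dead,v2)

Answer: N0=alive,0 N1=dead,2 N2=suspect,1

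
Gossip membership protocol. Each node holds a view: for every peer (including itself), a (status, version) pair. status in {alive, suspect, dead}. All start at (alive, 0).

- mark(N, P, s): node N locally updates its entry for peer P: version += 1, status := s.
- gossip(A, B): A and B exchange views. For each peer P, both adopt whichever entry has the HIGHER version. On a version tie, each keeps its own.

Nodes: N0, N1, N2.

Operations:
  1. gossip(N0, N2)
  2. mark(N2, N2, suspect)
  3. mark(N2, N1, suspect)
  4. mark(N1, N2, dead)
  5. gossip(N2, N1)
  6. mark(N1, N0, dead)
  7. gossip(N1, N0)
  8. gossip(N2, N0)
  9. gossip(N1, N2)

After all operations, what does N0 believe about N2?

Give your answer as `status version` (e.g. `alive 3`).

Answer: dead 1

Derivation:
Op 1: gossip N0<->N2 -> N0.N0=(alive,v0) N0.N1=(alive,v0) N0.N2=(alive,v0) | N2.N0=(alive,v0) N2.N1=(alive,v0) N2.N2=(alive,v0)
Op 2: N2 marks N2=suspect -> (suspect,v1)
Op 3: N2 marks N1=suspect -> (suspect,v1)
Op 4: N1 marks N2=dead -> (dead,v1)
Op 5: gossip N2<->N1 -> N2.N0=(alive,v0) N2.N1=(suspect,v1) N2.N2=(suspect,v1) | N1.N0=(alive,v0) N1.N1=(suspect,v1) N1.N2=(dead,v1)
Op 6: N1 marks N0=dead -> (dead,v1)
Op 7: gossip N1<->N0 -> N1.N0=(dead,v1) N1.N1=(suspect,v1) N1.N2=(dead,v1) | N0.N0=(dead,v1) N0.N1=(suspect,v1) N0.N2=(dead,v1)
Op 8: gossip N2<->N0 -> N2.N0=(dead,v1) N2.N1=(suspect,v1) N2.N2=(suspect,v1) | N0.N0=(dead,v1) N0.N1=(suspect,v1) N0.N2=(dead,v1)
Op 9: gossip N1<->N2 -> N1.N0=(dead,v1) N1.N1=(suspect,v1) N1.N2=(dead,v1) | N2.N0=(dead,v1) N2.N1=(suspect,v1) N2.N2=(suspect,v1)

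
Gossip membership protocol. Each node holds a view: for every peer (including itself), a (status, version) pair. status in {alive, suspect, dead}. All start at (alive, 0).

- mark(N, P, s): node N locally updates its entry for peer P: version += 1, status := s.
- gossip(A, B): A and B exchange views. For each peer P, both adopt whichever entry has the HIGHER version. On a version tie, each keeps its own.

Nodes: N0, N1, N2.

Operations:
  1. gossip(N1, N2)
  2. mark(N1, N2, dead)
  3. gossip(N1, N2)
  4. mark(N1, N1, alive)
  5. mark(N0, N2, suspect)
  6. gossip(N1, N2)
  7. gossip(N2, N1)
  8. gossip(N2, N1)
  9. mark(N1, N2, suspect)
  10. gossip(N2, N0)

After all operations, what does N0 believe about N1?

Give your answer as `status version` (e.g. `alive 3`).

Answer: alive 1

Derivation:
Op 1: gossip N1<->N2 -> N1.N0=(alive,v0) N1.N1=(alive,v0) N1.N2=(alive,v0) | N2.N0=(alive,v0) N2.N1=(alive,v0) N2.N2=(alive,v0)
Op 2: N1 marks N2=dead -> (dead,v1)
Op 3: gossip N1<->N2 -> N1.N0=(alive,v0) N1.N1=(alive,v0) N1.N2=(dead,v1) | N2.N0=(alive,v0) N2.N1=(alive,v0) N2.N2=(dead,v1)
Op 4: N1 marks N1=alive -> (alive,v1)
Op 5: N0 marks N2=suspect -> (suspect,v1)
Op 6: gossip N1<->N2 -> N1.N0=(alive,v0) N1.N1=(alive,v1) N1.N2=(dead,v1) | N2.N0=(alive,v0) N2.N1=(alive,v1) N2.N2=(dead,v1)
Op 7: gossip N2<->N1 -> N2.N0=(alive,v0) N2.N1=(alive,v1) N2.N2=(dead,v1) | N1.N0=(alive,v0) N1.N1=(alive,v1) N1.N2=(dead,v1)
Op 8: gossip N2<->N1 -> N2.N0=(alive,v0) N2.N1=(alive,v1) N2.N2=(dead,v1) | N1.N0=(alive,v0) N1.N1=(alive,v1) N1.N2=(dead,v1)
Op 9: N1 marks N2=suspect -> (suspect,v2)
Op 10: gossip N2<->N0 -> N2.N0=(alive,v0) N2.N1=(alive,v1) N2.N2=(dead,v1) | N0.N0=(alive,v0) N0.N1=(alive,v1) N0.N2=(suspect,v1)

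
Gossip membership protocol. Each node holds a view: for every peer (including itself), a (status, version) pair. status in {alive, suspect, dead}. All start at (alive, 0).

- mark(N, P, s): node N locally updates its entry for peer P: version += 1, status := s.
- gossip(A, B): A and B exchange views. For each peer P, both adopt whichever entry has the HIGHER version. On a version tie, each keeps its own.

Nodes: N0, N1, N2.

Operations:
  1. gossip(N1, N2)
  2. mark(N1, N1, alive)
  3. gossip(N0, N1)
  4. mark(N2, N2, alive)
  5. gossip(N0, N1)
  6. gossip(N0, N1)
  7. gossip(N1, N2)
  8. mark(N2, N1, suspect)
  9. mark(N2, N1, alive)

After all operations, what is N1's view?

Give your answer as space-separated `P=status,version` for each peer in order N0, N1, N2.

Op 1: gossip N1<->N2 -> N1.N0=(alive,v0) N1.N1=(alive,v0) N1.N2=(alive,v0) | N2.N0=(alive,v0) N2.N1=(alive,v0) N2.N2=(alive,v0)
Op 2: N1 marks N1=alive -> (alive,v1)
Op 3: gossip N0<->N1 -> N0.N0=(alive,v0) N0.N1=(alive,v1) N0.N2=(alive,v0) | N1.N0=(alive,v0) N1.N1=(alive,v1) N1.N2=(alive,v0)
Op 4: N2 marks N2=alive -> (alive,v1)
Op 5: gossip N0<->N1 -> N0.N0=(alive,v0) N0.N1=(alive,v1) N0.N2=(alive,v0) | N1.N0=(alive,v0) N1.N1=(alive,v1) N1.N2=(alive,v0)
Op 6: gossip N0<->N1 -> N0.N0=(alive,v0) N0.N1=(alive,v1) N0.N2=(alive,v0) | N1.N0=(alive,v0) N1.N1=(alive,v1) N1.N2=(alive,v0)
Op 7: gossip N1<->N2 -> N1.N0=(alive,v0) N1.N1=(alive,v1) N1.N2=(alive,v1) | N2.N0=(alive,v0) N2.N1=(alive,v1) N2.N2=(alive,v1)
Op 8: N2 marks N1=suspect -> (suspect,v2)
Op 9: N2 marks N1=alive -> (alive,v3)

Answer: N0=alive,0 N1=alive,1 N2=alive,1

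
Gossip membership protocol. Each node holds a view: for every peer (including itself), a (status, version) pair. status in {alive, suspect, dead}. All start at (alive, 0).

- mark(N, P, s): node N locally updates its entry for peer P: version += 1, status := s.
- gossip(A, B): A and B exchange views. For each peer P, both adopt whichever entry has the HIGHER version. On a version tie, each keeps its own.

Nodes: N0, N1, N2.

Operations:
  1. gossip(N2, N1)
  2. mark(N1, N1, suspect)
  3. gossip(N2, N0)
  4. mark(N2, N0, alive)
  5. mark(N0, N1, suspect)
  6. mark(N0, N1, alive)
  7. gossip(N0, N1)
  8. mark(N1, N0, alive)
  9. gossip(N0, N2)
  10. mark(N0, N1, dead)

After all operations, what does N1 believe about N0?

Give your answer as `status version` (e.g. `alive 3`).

Op 1: gossip N2<->N1 -> N2.N0=(alive,v0) N2.N1=(alive,v0) N2.N2=(alive,v0) | N1.N0=(alive,v0) N1.N1=(alive,v0) N1.N2=(alive,v0)
Op 2: N1 marks N1=suspect -> (suspect,v1)
Op 3: gossip N2<->N0 -> N2.N0=(alive,v0) N2.N1=(alive,v0) N2.N2=(alive,v0) | N0.N0=(alive,v0) N0.N1=(alive,v0) N0.N2=(alive,v0)
Op 4: N2 marks N0=alive -> (alive,v1)
Op 5: N0 marks N1=suspect -> (suspect,v1)
Op 6: N0 marks N1=alive -> (alive,v2)
Op 7: gossip N0<->N1 -> N0.N0=(alive,v0) N0.N1=(alive,v2) N0.N2=(alive,v0) | N1.N0=(alive,v0) N1.N1=(alive,v2) N1.N2=(alive,v0)
Op 8: N1 marks N0=alive -> (alive,v1)
Op 9: gossip N0<->N2 -> N0.N0=(alive,v1) N0.N1=(alive,v2) N0.N2=(alive,v0) | N2.N0=(alive,v1) N2.N1=(alive,v2) N2.N2=(alive,v0)
Op 10: N0 marks N1=dead -> (dead,v3)

Answer: alive 1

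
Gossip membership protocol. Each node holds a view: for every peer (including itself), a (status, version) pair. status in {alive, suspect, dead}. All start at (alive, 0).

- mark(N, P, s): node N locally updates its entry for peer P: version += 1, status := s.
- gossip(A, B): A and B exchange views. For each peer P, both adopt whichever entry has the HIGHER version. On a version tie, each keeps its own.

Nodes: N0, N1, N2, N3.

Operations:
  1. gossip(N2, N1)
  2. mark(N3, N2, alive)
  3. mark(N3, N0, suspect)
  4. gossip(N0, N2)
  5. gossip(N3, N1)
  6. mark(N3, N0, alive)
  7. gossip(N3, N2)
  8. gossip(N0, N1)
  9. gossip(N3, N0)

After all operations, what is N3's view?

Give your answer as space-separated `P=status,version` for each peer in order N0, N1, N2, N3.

Op 1: gossip N2<->N1 -> N2.N0=(alive,v0) N2.N1=(alive,v0) N2.N2=(alive,v0) N2.N3=(alive,v0) | N1.N0=(alive,v0) N1.N1=(alive,v0) N1.N2=(alive,v0) N1.N3=(alive,v0)
Op 2: N3 marks N2=alive -> (alive,v1)
Op 3: N3 marks N0=suspect -> (suspect,v1)
Op 4: gossip N0<->N2 -> N0.N0=(alive,v0) N0.N1=(alive,v0) N0.N2=(alive,v0) N0.N3=(alive,v0) | N2.N0=(alive,v0) N2.N1=(alive,v0) N2.N2=(alive,v0) N2.N3=(alive,v0)
Op 5: gossip N3<->N1 -> N3.N0=(suspect,v1) N3.N1=(alive,v0) N3.N2=(alive,v1) N3.N3=(alive,v0) | N1.N0=(suspect,v1) N1.N1=(alive,v0) N1.N2=(alive,v1) N1.N3=(alive,v0)
Op 6: N3 marks N0=alive -> (alive,v2)
Op 7: gossip N3<->N2 -> N3.N0=(alive,v2) N3.N1=(alive,v0) N3.N2=(alive,v1) N3.N3=(alive,v0) | N2.N0=(alive,v2) N2.N1=(alive,v0) N2.N2=(alive,v1) N2.N3=(alive,v0)
Op 8: gossip N0<->N1 -> N0.N0=(suspect,v1) N0.N1=(alive,v0) N0.N2=(alive,v1) N0.N3=(alive,v0) | N1.N0=(suspect,v1) N1.N1=(alive,v0) N1.N2=(alive,v1) N1.N3=(alive,v0)
Op 9: gossip N3<->N0 -> N3.N0=(alive,v2) N3.N1=(alive,v0) N3.N2=(alive,v1) N3.N3=(alive,v0) | N0.N0=(alive,v2) N0.N1=(alive,v0) N0.N2=(alive,v1) N0.N3=(alive,v0)

Answer: N0=alive,2 N1=alive,0 N2=alive,1 N3=alive,0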